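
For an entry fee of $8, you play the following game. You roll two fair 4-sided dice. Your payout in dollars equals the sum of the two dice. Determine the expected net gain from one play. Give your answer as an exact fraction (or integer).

Distribution of the sum of the two dice: 2 w.p. 1/16, 3 w.p. 1/8, 4 w.p. 3/16, 5 w.p. 1/4, 6 w.p. 3/16, 7 w.p. 1/8, …
E[payout] = (1/16)·2 + (1/8)·3 + (3/16)·4 + (1/4)·5 + (3/16)·6 + (1/8)·7 + (1/16)·8 = 5
Expected profit = 5 − 8 = -3

-$3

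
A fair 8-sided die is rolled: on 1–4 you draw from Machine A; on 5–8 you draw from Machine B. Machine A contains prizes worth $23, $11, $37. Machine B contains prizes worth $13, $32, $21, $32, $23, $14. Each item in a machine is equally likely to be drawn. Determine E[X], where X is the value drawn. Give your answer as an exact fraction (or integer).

E[X | Machine A] = (23 + 11 + 37)/3 = 71/3
E[X | Machine B] = (13 + 32 + 21 + 32 + 23 + 14)/6 = 45/2
E[X] = (1/2)·71/3 + (1/2)·45/2 = 277/12

277/12 dollars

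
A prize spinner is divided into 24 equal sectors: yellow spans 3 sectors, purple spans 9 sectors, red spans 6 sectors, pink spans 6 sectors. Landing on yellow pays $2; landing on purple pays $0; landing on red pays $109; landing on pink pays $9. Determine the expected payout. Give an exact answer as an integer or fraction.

E[payout] = (3/24)·2 + (9/24)·0 + (6/24)·109 + (6/24)·9 = 119/4

119/4 dollars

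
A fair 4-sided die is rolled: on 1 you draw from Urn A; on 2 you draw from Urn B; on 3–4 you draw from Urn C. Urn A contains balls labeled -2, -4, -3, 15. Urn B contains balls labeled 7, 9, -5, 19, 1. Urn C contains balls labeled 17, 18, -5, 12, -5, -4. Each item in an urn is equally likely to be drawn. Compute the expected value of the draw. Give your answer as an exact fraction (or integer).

187/40

E[X | Urn A] = (-2 − 4 − 3 + 15)/4 = 3/2
E[X | Urn B] = (7 + 9 − 5 + 19 + 1)/5 = 31/5
E[X | Urn C] = (17 + 18 − 5 + 12 − 5 − 4)/6 = 11/2
E[X] = (1/4)·3/2 + (1/4)·31/5 + (1/2)·11/2 = 187/40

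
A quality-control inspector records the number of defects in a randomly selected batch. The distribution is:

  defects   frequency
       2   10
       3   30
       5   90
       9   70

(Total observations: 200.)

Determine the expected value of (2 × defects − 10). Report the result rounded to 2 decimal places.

1.90

Total = 200, so P(defects=2) = 10/200, etc.
E[2x-10] = (1/20)·(-6) + (3/20)·(-4) + (9/20)·0 + (7/20)·8
     = 19/10 ≈ 1.90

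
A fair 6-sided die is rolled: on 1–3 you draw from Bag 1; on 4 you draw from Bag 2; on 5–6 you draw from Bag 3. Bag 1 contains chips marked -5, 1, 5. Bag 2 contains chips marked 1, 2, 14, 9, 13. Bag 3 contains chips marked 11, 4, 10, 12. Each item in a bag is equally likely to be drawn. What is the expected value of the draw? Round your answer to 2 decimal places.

E[X | Bag 1] = (-5 + 1 + 5)/3 = 1/3
E[X | Bag 2] = (1 + 2 + 14 + 9 + 13)/5 = 39/5
E[X | Bag 3] = (11 + 4 + 10 + 12)/4 = 37/4
E[X] = (1/2)·1/3 + (1/6)·39/5 + (1/3)·37/4 = 91/20 ≈ 4.55

4.55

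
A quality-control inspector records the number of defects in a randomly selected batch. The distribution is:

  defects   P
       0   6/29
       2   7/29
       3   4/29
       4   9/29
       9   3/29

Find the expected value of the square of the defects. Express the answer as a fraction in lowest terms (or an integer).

E[X²] = (6/29)·0 + (7/29)·4 + (4/29)·9 + (9/29)·16 + (3/29)·81
     = 451/29

451/29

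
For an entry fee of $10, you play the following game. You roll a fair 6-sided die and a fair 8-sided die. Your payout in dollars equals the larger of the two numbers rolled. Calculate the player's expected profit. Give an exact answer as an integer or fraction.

Distribution of the larger of the two numbers rolled: 1 w.p. 1/48, 2 w.p. 1/16, 3 w.p. 5/48, 4 w.p. 7/48, 5 w.p. 3/16, 6 w.p. 11/48, …
E[payout] = (1/48)·1 + (1/16)·2 + (5/48)·3 + (7/48)·4 + (3/16)·5 + (11/48)·6 + (1/8)·7 + (1/8)·8 = 251/48
Expected profit = 251/48 − 10 = -229/48

-229/48 dollars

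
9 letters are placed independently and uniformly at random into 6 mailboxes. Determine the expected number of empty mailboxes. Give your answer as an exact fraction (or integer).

1953125/1679616

Let Xⱼ=1 if mailbox j is empty. P(Xⱼ=1) = ((6-1)/6)^9 = 1953125/10077696.
By linearity, E[#empty] = 6·1953125/10077696 = 1953125/1679616.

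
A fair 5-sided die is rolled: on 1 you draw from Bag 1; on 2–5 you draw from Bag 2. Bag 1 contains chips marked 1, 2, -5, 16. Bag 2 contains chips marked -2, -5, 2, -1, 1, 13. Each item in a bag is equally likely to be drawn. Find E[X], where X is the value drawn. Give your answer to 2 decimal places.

E[X | Bag 1] = (1 + 2 − 5 + 16)/4 = 7/2
E[X | Bag 2] = (-2 − 5 + 2 − 1 + 1 + 13)/6 = 4/3
E[X] = (1/5)·7/2 + (4/5)·4/3 = 53/30 ≈ 1.77

1.77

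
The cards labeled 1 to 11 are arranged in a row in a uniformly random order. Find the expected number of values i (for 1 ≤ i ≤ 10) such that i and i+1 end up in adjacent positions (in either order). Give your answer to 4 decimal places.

For each i ∈ {1,…,10}, let Xᵢ = 1 if i and i+1 are adjacent. P(Xᵢ=1) = 2·(11−1)!/11! = 2/11.
By linearity, E[ΣXᵢ] = (10)·(2/11) = 20/11.
≈ 1.8182

1.8182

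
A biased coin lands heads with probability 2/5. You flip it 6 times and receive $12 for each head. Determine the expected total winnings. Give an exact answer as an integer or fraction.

E[#heads] = 6·2/5 = 12/5 (linearity over flips).
E[winnings] = 12·12/5 = 144/5.

144/5 dollars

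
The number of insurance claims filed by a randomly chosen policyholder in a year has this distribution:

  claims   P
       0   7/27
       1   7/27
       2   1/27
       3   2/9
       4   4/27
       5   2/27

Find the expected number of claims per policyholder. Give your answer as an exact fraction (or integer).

E[X] = (7/27)·0 + (7/27)·1 + (1/27)·2 + (2/9)·3 + (4/27)·4 + (2/27)·5
     = 53/27

53/27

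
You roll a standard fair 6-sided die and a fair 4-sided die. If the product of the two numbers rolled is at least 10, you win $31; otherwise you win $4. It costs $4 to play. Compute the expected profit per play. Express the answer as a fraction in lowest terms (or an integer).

81/8 dollars

E[payout] = (5/8)·4 + (3/8)·31 = 113/8
Expected profit = 113/8 − 4 = 81/8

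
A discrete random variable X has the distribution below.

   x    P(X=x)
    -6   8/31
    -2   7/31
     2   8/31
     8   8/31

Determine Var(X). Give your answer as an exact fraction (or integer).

26336/961

E[X] = (8/31)·(-6) + (7/31)·(-2) + (8/31)·2 + (8/31)·8 = 18/31
E[X²] = (8/31)·36 + (7/31)·4 + (8/31)·4 + (8/31)·64 = 860/31
Var(X) = 860/31 − (18/31)² = 26336/961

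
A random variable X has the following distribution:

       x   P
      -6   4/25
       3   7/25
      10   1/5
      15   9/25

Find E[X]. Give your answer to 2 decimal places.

7.28

E[X] = (4/25)·(-6) + (7/25)·3 + (1/5)·10 + (9/25)·15
     = 182/25 ≈ 7.28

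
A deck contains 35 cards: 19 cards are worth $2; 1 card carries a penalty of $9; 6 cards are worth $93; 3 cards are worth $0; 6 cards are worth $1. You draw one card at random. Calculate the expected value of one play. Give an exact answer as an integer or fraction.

593/35 dollars

E[payout] = (19/35)·2 + (1/35)·(-9) + (6/35)·93 + (3/35)·0 + (6/35)·1 = 593/35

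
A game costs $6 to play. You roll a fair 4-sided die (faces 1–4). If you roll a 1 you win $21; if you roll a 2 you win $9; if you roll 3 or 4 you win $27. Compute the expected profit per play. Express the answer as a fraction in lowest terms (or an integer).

$15

E[payout] = (1/4)·9 + (1/4)·21 + (1/2)·27 = 21
Expected profit = 21 − 6 = 15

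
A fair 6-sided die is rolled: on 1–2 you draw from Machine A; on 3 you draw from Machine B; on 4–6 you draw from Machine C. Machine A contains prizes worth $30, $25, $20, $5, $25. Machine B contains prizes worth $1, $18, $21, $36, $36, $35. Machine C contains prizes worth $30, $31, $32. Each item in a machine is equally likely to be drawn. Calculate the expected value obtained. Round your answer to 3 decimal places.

$26.583

E[X | Machine A] = (30 + 25 + 20 + 5 + 25)/5 = 21
E[X | Machine B] = (1 + 18 + 21 + 36 + 36 + 35)/6 = 49/2
E[X | Machine C] = (30 + 31 + 32)/3 = 31
E[X] = (1/3)·21 + (1/6)·49/2 + (1/2)·31 = 319/12 ≈ 26.583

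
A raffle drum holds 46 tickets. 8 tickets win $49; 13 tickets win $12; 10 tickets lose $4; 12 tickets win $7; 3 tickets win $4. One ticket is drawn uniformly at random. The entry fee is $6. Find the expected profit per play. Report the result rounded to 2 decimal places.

E[payout] = (8/46)·49 + (13/46)·12 + (10/46)·(-4) + (12/46)·7 + (3/46)·4 = 302/23
Expected profit = 302/23 − 6 = 164/23 ≈ $7.13

$7.13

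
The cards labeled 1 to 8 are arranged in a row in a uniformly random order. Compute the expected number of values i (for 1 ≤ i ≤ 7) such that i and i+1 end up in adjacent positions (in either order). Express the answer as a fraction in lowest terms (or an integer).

For each i ∈ {1,…,7}, let Xᵢ = 1 if i and i+1 are adjacent. P(Xᵢ=1) = 2·(8−1)!/8! = 2/8.
By linearity, E[ΣXᵢ] = (7)·(2/8) = 7/4.

7/4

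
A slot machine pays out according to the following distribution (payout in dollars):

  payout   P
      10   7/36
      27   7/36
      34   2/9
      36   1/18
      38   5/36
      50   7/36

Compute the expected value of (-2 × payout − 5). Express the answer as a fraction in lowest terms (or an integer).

-137/2

E[-2x-5] = (7/36)·(-25) + (7/36)·(-59) + (2/9)·(-73) + (1/18)·(-77) + (5/36)·(-81) + (7/36)·(-105)
     = -137/2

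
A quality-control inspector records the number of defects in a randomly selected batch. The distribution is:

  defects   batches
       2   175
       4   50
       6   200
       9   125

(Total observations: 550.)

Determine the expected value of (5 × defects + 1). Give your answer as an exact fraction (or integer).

597/22

Total = 550, so P(defects=2) = 175/550, etc.
E[5x+1] = (7/22)·11 + (1/11)·21 + (4/11)·31 + (5/22)·46
     = 597/22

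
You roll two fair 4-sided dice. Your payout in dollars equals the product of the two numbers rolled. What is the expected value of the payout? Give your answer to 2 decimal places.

Distribution of the product of the two numbers rolled: 1 w.p. 1/16, 2 w.p. 1/8, 3 w.p. 1/8, 4 w.p. 3/16, 6 w.p. 1/8, 8 w.p. 1/8, …
E[payout] = (1/16)·1 + (1/8)·2 + (1/8)·3 + (3/16)·4 + (1/8)·6 + (1/8)·8 + (1/16)·9 + (1/8)·12 + (1/16)·16 = 25/4
≈ $6.25

$6.25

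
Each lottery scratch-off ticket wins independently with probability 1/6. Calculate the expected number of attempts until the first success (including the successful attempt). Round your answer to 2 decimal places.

For a geometric distribution, E[trials] = 1/p = 1/(1/6) = 6.
≈ 6.00

6.00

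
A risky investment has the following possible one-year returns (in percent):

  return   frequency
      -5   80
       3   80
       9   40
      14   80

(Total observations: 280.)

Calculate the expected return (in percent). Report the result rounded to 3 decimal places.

4.714

Total = 280, so P(return=-5) = 80/280, etc.
E[X] = (2/7)·(-5) + (2/7)·3 + (1/7)·9 + (2/7)·14
     = 33/7 ≈ 4.714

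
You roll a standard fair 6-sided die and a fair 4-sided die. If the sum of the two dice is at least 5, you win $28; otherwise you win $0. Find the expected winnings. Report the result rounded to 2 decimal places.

$21.00

E[payout] = (1/4)·0 + (3/4)·28 = 21
≈ $21.00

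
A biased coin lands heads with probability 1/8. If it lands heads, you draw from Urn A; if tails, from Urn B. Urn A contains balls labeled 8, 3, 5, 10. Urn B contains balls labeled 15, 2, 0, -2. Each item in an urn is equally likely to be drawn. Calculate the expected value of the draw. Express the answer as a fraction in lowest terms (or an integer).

E[X | Urn A] = (8 + 3 + 5 + 10)/4 = 13/2
E[X | Urn B] = (15 + 2 + 0 − 2)/4 = 15/4
E[X] = (1/8)·13/2 + (7/8)·15/4 = 131/32

131/32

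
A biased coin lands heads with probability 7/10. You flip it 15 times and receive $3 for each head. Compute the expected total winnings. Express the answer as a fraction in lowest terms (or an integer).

E[#heads] = 15·7/10 = 21/2 (linearity over flips).
E[winnings] = 3·21/2 = 63/2.

63/2 dollars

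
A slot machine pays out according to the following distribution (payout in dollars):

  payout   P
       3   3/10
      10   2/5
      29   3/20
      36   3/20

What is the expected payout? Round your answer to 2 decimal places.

E[X] = (3/10)·3 + (2/5)·10 + (3/20)·29 + (3/20)·36
     = 293/20 ≈ 14.65

$14.65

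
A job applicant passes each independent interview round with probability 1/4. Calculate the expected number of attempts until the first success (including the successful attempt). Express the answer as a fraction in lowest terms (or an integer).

For a geometric distribution, E[trials] = 1/p = 1/(1/4) = 4.

4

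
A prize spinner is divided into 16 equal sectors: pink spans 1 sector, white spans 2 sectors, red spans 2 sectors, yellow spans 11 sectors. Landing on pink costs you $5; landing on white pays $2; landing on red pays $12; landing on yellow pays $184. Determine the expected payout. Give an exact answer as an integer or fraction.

2047/16 dollars

E[payout] = (1/16)·(-5) + (2/16)·2 + (2/16)·12 + (11/16)·184 = 2047/16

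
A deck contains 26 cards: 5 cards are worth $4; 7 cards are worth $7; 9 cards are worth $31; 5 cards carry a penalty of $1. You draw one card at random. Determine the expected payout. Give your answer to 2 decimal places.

$13.19

E[payout] = (5/26)·4 + (7/26)·7 + (9/26)·31 + (5/26)·(-1) = 343/26
≈ $13.19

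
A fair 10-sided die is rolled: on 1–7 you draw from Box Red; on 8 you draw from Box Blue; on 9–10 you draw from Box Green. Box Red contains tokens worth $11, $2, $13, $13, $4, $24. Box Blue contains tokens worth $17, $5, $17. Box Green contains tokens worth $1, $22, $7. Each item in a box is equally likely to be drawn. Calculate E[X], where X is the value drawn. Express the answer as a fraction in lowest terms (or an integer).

E[X | Box Red] = (11 + 2 + 13 + 13 + 4 + 24)/6 = 67/6
E[X | Box Blue] = (17 + 5 + 17)/3 = 13
E[X | Box Green] = (1 + 22 + 7)/3 = 10
E[X] = (7/10)·67/6 + (1/10)·13 + (1/5)·10 = 667/60

667/60 dollars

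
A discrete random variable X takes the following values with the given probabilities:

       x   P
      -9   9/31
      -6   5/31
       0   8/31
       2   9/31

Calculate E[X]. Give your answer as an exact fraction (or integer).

-3

E[X] = (9/31)·(-9) + (5/31)·(-6) + (8/31)·0 + (9/31)·2
     = -3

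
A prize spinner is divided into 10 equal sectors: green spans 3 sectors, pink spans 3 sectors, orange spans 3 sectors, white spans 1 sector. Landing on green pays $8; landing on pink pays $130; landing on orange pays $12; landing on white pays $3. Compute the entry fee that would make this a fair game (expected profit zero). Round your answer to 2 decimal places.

$45.30

E[payout] = (3/10)·8 + (3/10)·130 + (3/10)·12 + (1/10)·3 = 453/10
Fair fee = E[payout] = 453/10 ≈ $45.30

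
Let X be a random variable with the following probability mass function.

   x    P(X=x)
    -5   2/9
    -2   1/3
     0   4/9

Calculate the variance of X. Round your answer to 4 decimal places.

3.7284

E[X] = (2/9)·(-5) + (1/3)·(-2) + (4/9)·0 = -16/9
E[X²] = (2/9)·25 + (1/3)·4 + (4/9)·0 = 62/9
Var(X) = 62/9 − (-16/9)² = 302/81 ≈ 3.7284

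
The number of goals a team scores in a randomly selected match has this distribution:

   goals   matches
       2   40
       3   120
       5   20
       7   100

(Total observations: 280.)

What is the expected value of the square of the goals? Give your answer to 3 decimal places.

23.714

Total = 280, so P(goals=2) = 40/280, etc.
E[X²] = (1/7)·4 + (3/7)·9 + (1/14)·25 + (5/14)·49
     = 166/7 ≈ 23.714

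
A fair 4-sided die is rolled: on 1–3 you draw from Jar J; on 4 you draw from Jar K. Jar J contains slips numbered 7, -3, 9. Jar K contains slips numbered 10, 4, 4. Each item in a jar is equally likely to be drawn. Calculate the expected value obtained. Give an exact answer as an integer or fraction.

E[X | Jar J] = (7 − 3 + 9)/3 = 13/3
E[X | Jar K] = (10 + 4 + 4)/3 = 6
E[X] = (3/4)·13/3 + (1/4)·6 = 19/4

19/4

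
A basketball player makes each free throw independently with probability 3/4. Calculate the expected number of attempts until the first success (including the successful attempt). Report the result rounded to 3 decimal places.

For a geometric distribution, E[trials] = 1/p = 1/(3/4) = 4/3.
≈ 1.333

1.333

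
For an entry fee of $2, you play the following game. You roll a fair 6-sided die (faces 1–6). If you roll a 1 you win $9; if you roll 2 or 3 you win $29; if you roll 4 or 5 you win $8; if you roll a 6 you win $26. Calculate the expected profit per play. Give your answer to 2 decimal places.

$16.17

E[payout] = (1/3)·8 + (1/6)·9 + (1/6)·26 + (1/3)·29 = 109/6
Expected profit = 109/6 − 2 = 97/6 ≈ $16.17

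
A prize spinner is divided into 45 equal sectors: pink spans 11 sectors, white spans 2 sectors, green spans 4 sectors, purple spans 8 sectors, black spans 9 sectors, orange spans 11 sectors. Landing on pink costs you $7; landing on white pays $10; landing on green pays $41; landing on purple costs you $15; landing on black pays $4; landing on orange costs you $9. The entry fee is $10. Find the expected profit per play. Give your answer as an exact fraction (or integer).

E[payout] = (11/45)·(-7) + (2/45)·10 + (4/45)·41 + (8/45)·(-15) + (9/45)·4 + (11/45)·(-9) = -76/45
Expected profit = -76/45 − 10 = -526/45

-526/45 dollars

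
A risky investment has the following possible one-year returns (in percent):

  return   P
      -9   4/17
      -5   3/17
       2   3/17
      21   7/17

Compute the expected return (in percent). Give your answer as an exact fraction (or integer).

6

E[X] = (4/17)·(-9) + (3/17)·(-5) + (3/17)·2 + (7/17)·21
     = 6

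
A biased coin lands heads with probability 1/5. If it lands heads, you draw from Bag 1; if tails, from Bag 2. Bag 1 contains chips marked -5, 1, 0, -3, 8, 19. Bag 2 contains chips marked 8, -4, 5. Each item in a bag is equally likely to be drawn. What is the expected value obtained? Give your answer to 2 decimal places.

E[X | Bag 1] = (-5 + 1 + 0 − 3 + 8 + 19)/6 = 10/3
E[X | Bag 2] = (8 − 4 + 5)/3 = 3
E[X] = (1/5)·10/3 + (4/5)·3 = 46/15 ≈ 3.07

3.07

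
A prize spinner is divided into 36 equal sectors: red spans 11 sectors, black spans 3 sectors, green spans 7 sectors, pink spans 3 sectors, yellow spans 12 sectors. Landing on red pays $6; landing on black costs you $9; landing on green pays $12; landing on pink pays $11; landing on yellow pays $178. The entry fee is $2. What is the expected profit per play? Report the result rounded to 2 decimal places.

E[payout] = (11/36)·6 + (3/36)·(-9) + (7/36)·12 + (3/36)·11 + (12/36)·178 = 191/3
Expected profit = 191/3 − 2 = 185/3 ≈ $61.67

$61.67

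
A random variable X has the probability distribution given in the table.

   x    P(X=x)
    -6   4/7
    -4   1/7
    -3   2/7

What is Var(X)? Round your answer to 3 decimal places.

E[X] = (4/7)·(-6) + (1/7)·(-4) + (2/7)·(-3) = -34/7
E[X²] = (4/7)·36 + (1/7)·16 + (2/7)·9 = 178/7
Var(X) = 178/7 − (-34/7)² = 90/49 ≈ 1.837

1.837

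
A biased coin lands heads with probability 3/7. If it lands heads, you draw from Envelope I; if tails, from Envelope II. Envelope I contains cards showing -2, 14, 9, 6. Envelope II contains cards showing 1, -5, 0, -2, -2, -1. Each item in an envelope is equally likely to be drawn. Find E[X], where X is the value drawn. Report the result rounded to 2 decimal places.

2.04

E[X | Envelope I] = (-2 + 14 + 9 + 6)/4 = 27/4
E[X | Envelope II] = (1 − 5 + 0 − 2 − 2 − 1)/6 = -3/2
E[X] = (3/7)·27/4 + (4/7)·(-3/2) = 57/28 ≈ 2.04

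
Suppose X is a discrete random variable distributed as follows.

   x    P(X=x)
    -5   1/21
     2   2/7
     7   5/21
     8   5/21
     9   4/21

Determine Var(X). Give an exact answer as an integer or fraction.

5774/441

E[X] = (1/21)·(-5) + (2/7)·2 + (5/21)·7 + (5/21)·8 + (4/21)·9 = 118/21
E[X²] = (1/21)·25 + (2/7)·4 + (5/21)·49 + (5/21)·64 + (4/21)·81 = 134/3
Var(X) = 134/3 − (118/21)² = 5774/441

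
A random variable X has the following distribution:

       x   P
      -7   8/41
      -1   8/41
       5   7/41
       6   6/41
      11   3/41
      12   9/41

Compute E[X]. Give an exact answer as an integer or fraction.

148/41

E[X] = (8/41)·(-7) + (8/41)·(-1) + (7/41)·5 + (6/41)·6 + (3/41)·11 + (9/41)·12
     = 148/41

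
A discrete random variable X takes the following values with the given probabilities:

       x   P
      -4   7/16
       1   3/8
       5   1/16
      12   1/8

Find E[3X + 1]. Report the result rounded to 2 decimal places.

2.31

E[3x+1] = (7/16)·(-11) + (3/8)·4 + (1/16)·16 + (1/8)·37
     = 37/16 ≈ 2.31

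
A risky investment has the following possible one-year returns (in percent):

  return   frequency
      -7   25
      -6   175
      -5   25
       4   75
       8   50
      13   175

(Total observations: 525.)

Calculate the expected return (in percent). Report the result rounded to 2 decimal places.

3.10

Total = 525, so P(return=-7) = 25/525, etc.
E[X] = (1/21)·(-7) + (1/3)·(-6) + (1/21)·(-5) + (1/7)·4 + (2/21)·8 + (1/3)·13
     = 65/21 ≈ 3.10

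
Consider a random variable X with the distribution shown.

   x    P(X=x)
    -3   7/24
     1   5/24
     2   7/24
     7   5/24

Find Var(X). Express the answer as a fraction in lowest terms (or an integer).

E[X] = (7/24)·(-3) + (5/24)·1 + (7/24)·2 + (5/24)·7 = 11/8
E[X²] = (7/24)·9 + (5/24)·1 + (7/24)·4 + (5/24)·49 = 341/24
Var(X) = 341/24 − (11/8)² = 2365/192

2365/192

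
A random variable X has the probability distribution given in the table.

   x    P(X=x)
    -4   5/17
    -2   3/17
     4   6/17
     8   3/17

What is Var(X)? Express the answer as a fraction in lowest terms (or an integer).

E[X] = (5/17)·(-4) + (3/17)·(-2) + (6/17)·4 + (3/17)·8 = 22/17
E[X²] = (5/17)·16 + (3/17)·4 + (6/17)·16 + (3/17)·64 = 380/17
Var(X) = 380/17 − (22/17)² = 5976/289

5976/289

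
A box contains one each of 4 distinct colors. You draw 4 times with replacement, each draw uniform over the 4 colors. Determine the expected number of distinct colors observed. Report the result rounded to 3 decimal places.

Let Xⱼ=1 if type j appears at least once. P(Xⱼ=1) = 1 − ((4−1)/4)^4 = 175/256.
E[#distinct] = 4·175/256 = 175/64.
≈ 2.734

2.734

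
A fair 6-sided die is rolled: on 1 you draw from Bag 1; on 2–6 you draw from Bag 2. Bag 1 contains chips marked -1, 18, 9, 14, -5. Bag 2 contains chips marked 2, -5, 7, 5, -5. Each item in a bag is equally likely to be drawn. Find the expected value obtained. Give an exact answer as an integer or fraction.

E[X | Bag 1] = (-1 + 18 + 9 + 14 − 5)/5 = 7
E[X | Bag 2] = (2 − 5 + 7 + 5 − 5)/5 = 4/5
E[X] = (1/6)·7 + (5/6)·4/5 = 11/6

11/6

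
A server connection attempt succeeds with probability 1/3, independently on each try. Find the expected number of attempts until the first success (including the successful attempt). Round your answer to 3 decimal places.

For a geometric distribution, E[trials] = 1/p = 1/(1/3) = 3.
≈ 3.000

3.000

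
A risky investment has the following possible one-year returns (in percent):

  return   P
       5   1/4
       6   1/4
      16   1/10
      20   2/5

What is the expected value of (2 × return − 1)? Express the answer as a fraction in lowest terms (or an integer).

E[2x-1] = (1/4)·9 + (1/4)·11 + (1/10)·31 + (2/5)·39
     = 237/10

237/10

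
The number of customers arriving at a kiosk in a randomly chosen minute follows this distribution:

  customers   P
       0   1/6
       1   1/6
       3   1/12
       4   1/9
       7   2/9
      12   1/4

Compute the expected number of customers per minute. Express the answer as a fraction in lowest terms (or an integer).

65/12

E[X] = (1/6)·0 + (1/6)·1 + (1/12)·3 + (1/9)·4 + (2/9)·7 + (1/4)·12
     = 65/12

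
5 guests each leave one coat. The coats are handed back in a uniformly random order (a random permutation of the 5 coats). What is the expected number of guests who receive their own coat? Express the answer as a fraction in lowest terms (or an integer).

Let Xᵢ = 1 if person i gets their own coat. For each i, P(Xᵢ=1) = 1/5.
By linearity of expectation, E[X₁+…+X_5] = 5·(1/5) = 1.

1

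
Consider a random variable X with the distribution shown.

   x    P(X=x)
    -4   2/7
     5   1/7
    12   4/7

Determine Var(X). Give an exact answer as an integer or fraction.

2406/49

E[X] = (2/7)·(-4) + (1/7)·5 + (4/7)·12 = 45/7
E[X²] = (2/7)·16 + (1/7)·25 + (4/7)·144 = 633/7
Var(X) = 633/7 − (45/7)² = 2406/49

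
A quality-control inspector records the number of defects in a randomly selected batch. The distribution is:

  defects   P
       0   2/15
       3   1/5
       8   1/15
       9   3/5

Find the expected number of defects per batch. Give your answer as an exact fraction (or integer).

E[X] = (2/15)·0 + (1/5)·3 + (1/15)·8 + (3/5)·9
     = 98/15

98/15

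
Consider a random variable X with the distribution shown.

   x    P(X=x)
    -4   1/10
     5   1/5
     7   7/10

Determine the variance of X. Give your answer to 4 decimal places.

10.6500

E[X] = (1/10)·(-4) + (1/5)·5 + (7/10)·7 = 11/2
E[X²] = (1/10)·16 + (1/5)·25 + (7/10)·49 = 409/10
Var(X) = 409/10 − (11/2)² = 213/20 ≈ 10.6500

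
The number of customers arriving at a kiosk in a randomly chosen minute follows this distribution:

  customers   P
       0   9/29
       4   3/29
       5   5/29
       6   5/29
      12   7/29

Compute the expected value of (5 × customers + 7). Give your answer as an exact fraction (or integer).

958/29

E[5x+7] = (9/29)·7 + (3/29)·27 + (5/29)·32 + (5/29)·37 + (7/29)·67
     = 958/29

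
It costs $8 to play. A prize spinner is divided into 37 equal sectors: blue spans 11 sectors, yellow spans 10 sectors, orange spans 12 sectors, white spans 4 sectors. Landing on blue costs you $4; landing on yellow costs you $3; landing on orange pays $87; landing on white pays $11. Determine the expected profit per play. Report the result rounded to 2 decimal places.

$19.41

E[payout] = (11/37)·(-4) + (10/37)·(-3) + (12/37)·87 + (4/37)·11 = 1014/37
Expected profit = 1014/37 − 8 = 718/37 ≈ $19.41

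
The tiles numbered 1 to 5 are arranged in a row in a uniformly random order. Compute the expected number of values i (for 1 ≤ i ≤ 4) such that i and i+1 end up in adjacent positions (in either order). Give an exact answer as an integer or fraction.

For each i ∈ {1,…,4}, let Xᵢ = 1 if i and i+1 are adjacent. P(Xᵢ=1) = 2·(5−1)!/5! = 2/5.
By linearity, E[ΣXᵢ] = (4)·(2/5) = 8/5.

8/5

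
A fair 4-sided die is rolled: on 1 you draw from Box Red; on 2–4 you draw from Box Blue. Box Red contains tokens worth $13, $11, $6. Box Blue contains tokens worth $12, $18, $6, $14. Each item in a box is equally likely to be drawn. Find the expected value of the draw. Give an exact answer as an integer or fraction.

95/8 dollars

E[X | Box Red] = (13 + 11 + 6)/3 = 10
E[X | Box Blue] = (12 + 18 + 6 + 14)/4 = 25/2
E[X] = (1/4)·10 + (3/4)·25/2 = 95/8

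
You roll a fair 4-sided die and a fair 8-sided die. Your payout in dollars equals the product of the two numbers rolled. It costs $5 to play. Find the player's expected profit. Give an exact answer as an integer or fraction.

Distribution of the product of the two numbers rolled: 1 w.p. 1/32, 2 w.p. 1/16, 3 w.p. 1/16, 4 w.p. 3/32, 5 w.p. 1/32, 6 w.p. 3/32, …
E[payout] = (1/32)·1 + (1/16)·2 + (1/16)·3 + (3/32)·4 + (1/32)·5 + (3/32)·6 + (1/32)·7 + (3/32)·8 + (1/32)·9 + (1/32)·10 + (3/32)·12 + (1/32)·14 + (1/32)·15 + (1/16)·16 + (1/32)·18 + (1/32)·20 + (1/32)·21 + (1/16)·24 + (1/32)·28 + (1/32)·32 = 45/4
Expected profit = 45/4 − 5 = 25/4

25/4 dollars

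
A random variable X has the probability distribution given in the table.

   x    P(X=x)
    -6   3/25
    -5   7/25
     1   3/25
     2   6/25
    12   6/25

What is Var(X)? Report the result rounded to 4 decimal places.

45.1104

E[X] = (3/25)·(-6) + (7/25)·(-5) + (3/25)·1 + (6/25)·2 + (6/25)·12 = 34/25
E[X²] = (3/25)·36 + (7/25)·25 + (3/25)·1 + (6/25)·4 + (6/25)·144 = 1174/25
Var(X) = 1174/25 − (34/25)² = 28194/625 ≈ 45.1104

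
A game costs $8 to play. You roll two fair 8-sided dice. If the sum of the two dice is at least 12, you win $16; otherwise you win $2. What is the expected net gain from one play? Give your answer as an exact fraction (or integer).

-87/32 dollars

E[payout] = (49/64)·2 + (15/64)·16 = 169/32
Expected profit = 169/32 − 8 = -87/32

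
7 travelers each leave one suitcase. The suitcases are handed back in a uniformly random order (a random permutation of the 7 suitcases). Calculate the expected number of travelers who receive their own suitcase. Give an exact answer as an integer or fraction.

Let Xᵢ = 1 if person i gets their own suitcase. For each i, P(Xᵢ=1) = 1/7.
By linearity of expectation, E[X₁+…+X_7] = 7·(1/7) = 1.

1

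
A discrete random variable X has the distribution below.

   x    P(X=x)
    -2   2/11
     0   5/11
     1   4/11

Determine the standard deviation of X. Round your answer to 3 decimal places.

1.044

E[X] = 0, E[X²] = 12/11
Var(X) = E[X²] − (E[X])² = 12/11 − 0 = 12/11
SD(X) = √(12/11) ≈ 1.044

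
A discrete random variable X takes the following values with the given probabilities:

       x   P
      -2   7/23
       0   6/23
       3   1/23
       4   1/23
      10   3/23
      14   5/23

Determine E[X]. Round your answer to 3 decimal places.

E[X] = (7/23)·(-2) + (6/23)·0 + (1/23)·3 + (1/23)·4 + (3/23)·10 + (5/23)·14
     = 93/23 ≈ 4.043

4.043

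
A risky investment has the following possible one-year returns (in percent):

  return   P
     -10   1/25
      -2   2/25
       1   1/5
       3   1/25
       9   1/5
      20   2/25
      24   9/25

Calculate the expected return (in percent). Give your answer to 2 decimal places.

11.80

E[X] = (1/25)·(-10) + (2/25)·(-2) + (1/5)·1 + (1/25)·3 + (1/5)·9 + (2/25)·20 + (9/25)·24
     = 59/5 ≈ 11.80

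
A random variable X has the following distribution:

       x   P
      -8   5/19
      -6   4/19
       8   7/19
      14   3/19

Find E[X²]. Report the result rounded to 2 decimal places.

E[X²] = (5/19)·64 + (4/19)·36 + (7/19)·64 + (3/19)·196
     = 1500/19 ≈ 78.95

78.95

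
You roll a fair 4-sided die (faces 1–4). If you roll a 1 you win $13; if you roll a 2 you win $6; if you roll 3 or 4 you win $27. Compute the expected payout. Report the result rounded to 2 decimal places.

E[payout] = (1/4)·6 + (1/4)·13 + (1/2)·27 = 73/4
≈ $18.25

$18.25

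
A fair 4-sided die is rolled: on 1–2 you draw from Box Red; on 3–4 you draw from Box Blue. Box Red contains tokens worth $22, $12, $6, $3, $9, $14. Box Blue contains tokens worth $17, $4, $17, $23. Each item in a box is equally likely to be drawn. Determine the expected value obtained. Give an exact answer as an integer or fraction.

105/8 dollars

E[X | Box Red] = (22 + 12 + 6 + 3 + 9 + 14)/6 = 11
E[X | Box Blue] = (17 + 4 + 17 + 23)/4 = 61/4
E[X] = (1/2)·11 + (1/2)·61/4 = 105/8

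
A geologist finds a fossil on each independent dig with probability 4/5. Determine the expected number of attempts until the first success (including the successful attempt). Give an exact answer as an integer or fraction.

5/4

For a geometric distribution, E[trials] = 1/p = 1/(4/5) = 5/4.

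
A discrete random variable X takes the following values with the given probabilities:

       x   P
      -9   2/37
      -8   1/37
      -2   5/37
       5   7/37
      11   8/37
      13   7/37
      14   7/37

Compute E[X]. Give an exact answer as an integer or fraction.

E[X] = (2/37)·(-9) + (1/37)·(-8) + (5/37)·(-2) + (7/37)·5 + (8/37)·11 + (7/37)·13 + (7/37)·14
     = 276/37

276/37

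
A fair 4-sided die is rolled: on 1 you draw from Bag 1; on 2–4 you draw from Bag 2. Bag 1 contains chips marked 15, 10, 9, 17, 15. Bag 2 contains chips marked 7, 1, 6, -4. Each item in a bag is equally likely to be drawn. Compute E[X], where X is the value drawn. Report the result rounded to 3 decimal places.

5.175

E[X | Bag 1] = (15 + 10 + 9 + 17 + 15)/5 = 66/5
E[X | Bag 2] = (7 + 1 + 6 − 4)/4 = 5/2
E[X] = (1/4)·66/5 + (3/4)·5/2 = 207/40 ≈ 5.175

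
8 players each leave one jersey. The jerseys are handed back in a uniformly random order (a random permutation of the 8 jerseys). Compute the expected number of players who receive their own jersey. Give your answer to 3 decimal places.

1.000

Let Xᵢ = 1 if person i gets their own jersey. For each i, P(Xᵢ=1) = 1/8.
By linearity of expectation, E[X₁+…+X_8] = 8·(1/8) = 1.
≈ 1.000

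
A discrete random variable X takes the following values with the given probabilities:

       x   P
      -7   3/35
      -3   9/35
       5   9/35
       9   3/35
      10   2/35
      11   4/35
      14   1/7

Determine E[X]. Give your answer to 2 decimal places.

4.51

E[X] = (3/35)·(-7) + (9/35)·(-3) + (9/35)·5 + (3/35)·9 + (2/35)·10 + (4/35)·11 + (1/7)·14
     = 158/35 ≈ 4.51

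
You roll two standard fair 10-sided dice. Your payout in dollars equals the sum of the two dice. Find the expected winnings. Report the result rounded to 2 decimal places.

Distribution of the sum of the two dice: 2 w.p. 1/100, 3 w.p. 1/50, 4 w.p. 3/100, 5 w.p. 1/25, 6 w.p. 1/20, 7 w.p. 3/50, …
E[payout] = (1/100)·2 + (1/50)·3 + (3/100)·4 + (1/25)·5 + (1/20)·6 + (3/50)·7 + (7/100)·8 + (2/25)·9 + (9/100)·10 + (1/10)·11 + (9/100)·12 + (2/25)·13 + (7/100)·14 + (3/50)·15 + (1/20)·16 + (1/25)·17 + (3/100)·18 + (1/50)·19 + (1/100)·20 = 11
≈ $11.00

$11.00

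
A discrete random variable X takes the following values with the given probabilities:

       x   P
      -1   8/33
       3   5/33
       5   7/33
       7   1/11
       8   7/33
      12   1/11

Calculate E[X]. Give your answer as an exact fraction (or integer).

155/33

E[X] = (8/33)·(-1) + (5/33)·3 + (7/33)·5 + (1/11)·7 + (7/33)·8 + (1/11)·12
     = 155/33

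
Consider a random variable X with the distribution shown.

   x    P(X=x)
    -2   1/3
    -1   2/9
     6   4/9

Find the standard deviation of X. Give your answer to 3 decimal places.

3.794

E[X] = 16/9, E[X²] = 158/9
Var(X) = E[X²] − (E[X])² = 158/9 − 256/81 = 1166/81
SD(X) = √(1166/81) ≈ 3.794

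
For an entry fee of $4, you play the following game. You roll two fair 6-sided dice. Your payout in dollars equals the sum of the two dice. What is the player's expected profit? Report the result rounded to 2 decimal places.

$3.00

Distribution of the sum of the two dice: 2 w.p. 1/36, 3 w.p. 1/18, 4 w.p. 1/12, 5 w.p. 1/9, 6 w.p. 5/36, 7 w.p. 1/6, …
E[payout] = (1/36)·2 + (1/18)·3 + (1/12)·4 + (1/9)·5 + (5/36)·6 + (1/6)·7 + (5/36)·8 + (1/9)·9 + (1/12)·10 + (1/18)·11 + (1/36)·12 = 7
Expected profit = 7 − 4 = 3 ≈ $3.00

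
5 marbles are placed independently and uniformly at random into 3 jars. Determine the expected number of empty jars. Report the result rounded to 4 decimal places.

0.3951

Let Xⱼ=1 if jar j is empty. P(Xⱼ=1) = ((3-1)/3)^5 = 32/243.
By linearity, E[#empty] = 3·32/243 = 32/81.
≈ 0.3951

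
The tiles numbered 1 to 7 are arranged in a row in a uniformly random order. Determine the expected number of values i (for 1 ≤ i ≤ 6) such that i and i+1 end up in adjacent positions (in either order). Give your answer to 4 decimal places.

1.7143

For each i ∈ {1,…,6}, let Xᵢ = 1 if i and i+1 are adjacent. P(Xᵢ=1) = 2·(7−1)!/7! = 2/7.
By linearity, E[ΣXᵢ] = (6)·(2/7) = 12/7.
≈ 1.7143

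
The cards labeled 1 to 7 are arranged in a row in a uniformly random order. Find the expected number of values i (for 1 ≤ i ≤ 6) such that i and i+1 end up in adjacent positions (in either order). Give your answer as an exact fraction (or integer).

12/7

For each i ∈ {1,…,6}, let Xᵢ = 1 if i and i+1 are adjacent. P(Xᵢ=1) = 2·(7−1)!/7! = 2/7.
By linearity, E[ΣXᵢ] = (6)·(2/7) = 12/7.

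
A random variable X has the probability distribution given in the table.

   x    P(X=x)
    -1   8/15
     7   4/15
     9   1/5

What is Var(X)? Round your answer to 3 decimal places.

19.982

E[X] = (8/15)·(-1) + (4/15)·7 + (1/5)·9 = 47/15
E[X²] = (8/15)·1 + (4/15)·49 + (1/5)·81 = 149/5
Var(X) = 149/5 − (47/15)² = 4496/225 ≈ 19.982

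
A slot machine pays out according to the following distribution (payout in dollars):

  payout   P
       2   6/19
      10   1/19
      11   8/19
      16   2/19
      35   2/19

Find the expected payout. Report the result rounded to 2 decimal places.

$11.16

E[X] = (6/19)·2 + (1/19)·10 + (8/19)·11 + (2/19)·16 + (2/19)·35
     = 212/19 ≈ 11.16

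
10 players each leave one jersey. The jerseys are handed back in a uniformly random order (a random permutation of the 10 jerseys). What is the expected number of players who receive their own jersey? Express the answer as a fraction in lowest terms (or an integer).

1

Let Xᵢ = 1 if person i gets their own jersey. For each i, P(Xᵢ=1) = 1/10.
By linearity of expectation, E[X₁+…+X_10] = 10·(1/10) = 1.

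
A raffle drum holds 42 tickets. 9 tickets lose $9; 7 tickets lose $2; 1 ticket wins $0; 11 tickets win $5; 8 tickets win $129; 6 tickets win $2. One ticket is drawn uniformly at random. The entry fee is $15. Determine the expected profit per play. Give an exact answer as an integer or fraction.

E[payout] = (9/42)·(-9) + (7/42)·(-2) + (1/42)·0 + (11/42)·5 + (8/42)·129 + (6/42)·2 = 502/21
Expected profit = 502/21 − 15 = 187/21

187/21 dollars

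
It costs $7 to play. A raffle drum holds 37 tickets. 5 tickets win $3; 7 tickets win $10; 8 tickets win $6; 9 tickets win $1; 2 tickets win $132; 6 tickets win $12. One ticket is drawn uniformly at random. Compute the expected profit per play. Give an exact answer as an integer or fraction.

E[payout] = (5/37)·3 + (7/37)·10 + (8/37)·6 + (9/37)·1 + (2/37)·132 + (6/37)·12 = 478/37
Expected profit = 478/37 − 7 = 219/37

219/37 dollars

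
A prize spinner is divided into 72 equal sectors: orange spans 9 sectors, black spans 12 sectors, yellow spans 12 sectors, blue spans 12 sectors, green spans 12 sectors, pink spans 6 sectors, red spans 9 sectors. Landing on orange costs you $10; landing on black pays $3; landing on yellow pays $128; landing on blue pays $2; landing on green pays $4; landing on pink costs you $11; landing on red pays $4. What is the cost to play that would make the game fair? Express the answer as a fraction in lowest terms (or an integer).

E[payout] = (9/72)·(-10) + (12/72)·3 + (12/72)·128 + (12/72)·2 + (12/72)·4 + (6/72)·(-11) + (9/72)·4 = 127/6
Fair fee = E[payout] = 127/6

127/6 dollars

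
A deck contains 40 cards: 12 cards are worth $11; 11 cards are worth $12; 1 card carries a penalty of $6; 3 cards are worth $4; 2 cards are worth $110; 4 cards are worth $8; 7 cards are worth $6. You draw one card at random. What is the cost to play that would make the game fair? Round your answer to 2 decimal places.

$14.10

E[payout] = (12/40)·11 + (11/40)·12 + (1/40)·(-6) + (3/40)·4 + (2/40)·110 + (4/40)·8 + (7/40)·6 = 141/10
Fair fee = E[payout] = 141/10 ≈ $14.10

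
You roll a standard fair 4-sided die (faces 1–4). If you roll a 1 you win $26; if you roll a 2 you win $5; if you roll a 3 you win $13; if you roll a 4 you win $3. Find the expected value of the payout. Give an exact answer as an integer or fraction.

E[payout] = (1/4)·3 + (1/4)·5 + (1/4)·13 + (1/4)·26 = 47/4

47/4 dollars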